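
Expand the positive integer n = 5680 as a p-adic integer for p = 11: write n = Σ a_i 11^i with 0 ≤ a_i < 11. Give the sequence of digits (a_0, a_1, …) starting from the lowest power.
(a_0, a_1, …) = (4, 10, 2, 4)

Repeated division by 11 gives the digits low-to-high: 5680 = 4 + 10·11^1 + 2·11^2 + 4·11^3. Digit sequence: (4, 10, 2, 4).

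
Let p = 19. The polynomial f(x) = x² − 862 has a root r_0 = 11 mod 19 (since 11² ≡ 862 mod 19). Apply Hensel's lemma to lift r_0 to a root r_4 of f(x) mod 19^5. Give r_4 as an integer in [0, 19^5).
r_4 = 291585 (mod 2476099)

Hensel's recurrence: r_{i+1} = r_i − f(r_i)·(f′(r_i))^{-1} mod 19^{i+2}, with f′(x) = 2x. Iterate:
  r_0 = 11 (mod 19)
  r_1 = 258 (mod 361)
  r_2 = 3507 (mod 6859)
  r_3 = 30943 (mod 130321)
  r_4 = 291585 (mod 2476099)
Final: r_4 = 291585, and one checks f(r_4) ≡ 0 mod 19^5.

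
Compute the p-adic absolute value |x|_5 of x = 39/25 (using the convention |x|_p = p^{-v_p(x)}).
|39/25|_5 = 25

Step 1 — compute v_5(x) by factoring powers of 5 out of the numerator and denominator: v_5(39/25) = -2. Step 2 — apply |x|_p = p^{-v_p(x)} = 5^{2} = 25.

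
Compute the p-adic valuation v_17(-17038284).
v_17(-17038284) = 5

v_17(n) is the largest exponent k such that 17^k divides n. Factor out: -17038284 = -17^5 · 12. (Sign doesn't affect v_p.) So v_17(-17038284) = 5.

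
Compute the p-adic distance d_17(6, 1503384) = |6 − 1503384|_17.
d_17(6, 1503384) = 1/83521

Step 1 — x − y = 6 − 1503384 = -1503378. Step 2 — v_17(-1503378) = 4 (factor: -1503378 = −(17^4 · 18); the sign does not affect v_p). Step 3 — |x − y|_17 = 17^{-4} = 1/83521.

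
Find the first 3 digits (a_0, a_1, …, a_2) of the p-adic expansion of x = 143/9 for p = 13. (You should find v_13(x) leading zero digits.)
(a_0, …, a_2) = (0, 7, 1)

v_13(143/9) = 1, so a_0 = ... = a_0 = 0. Factor out: x = 13^1 · u with u = 11/9 a unit in ℤ_13. Expand u iteratively via a_{v+i} = u_i mod 13, u_{i+1} = (u_i − a_{v+i})/13:
  u_0 = 11/9;  a_1 = 7;  u_1 = (u_0 − 7)/13 = -4/9
  u_1 = -4/9;  a_2 = 1;  u_2 = (u_1 − 1)/13 = -1/9
Digits: (0, 7, 1).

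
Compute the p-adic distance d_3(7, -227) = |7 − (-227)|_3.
d_3(7, -227) = 1/9

Step 1 — x − y = 7 − (-227) = 234. Step 2 — v_3(234) = 2 (factor: 234 = (3^2 · 26); the sign does not affect v_p). Step 3 — |x − y|_3 = 3^{-2} = 1/9.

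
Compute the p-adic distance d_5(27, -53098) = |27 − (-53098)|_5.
d_5(27, -53098) = 1/3125

Step 1 — x − y = 27 − (-53098) = 53125. Step 2 — v_5(53125) = 5 (factor: 53125 = (5^5 · 17); the sign does not affect v_p). Step 3 — |x − y|_5 = 5^{-5} = 1/3125.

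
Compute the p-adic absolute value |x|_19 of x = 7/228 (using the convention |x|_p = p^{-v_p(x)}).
|7/228|_19 = 19

Step 1 — compute v_19(x) by factoring powers of 19 out of the numerator and denominator: v_19(7/228) = -1. Step 2 — apply |x|_p = p^{-v_p(x)} = 19^{1} = 19.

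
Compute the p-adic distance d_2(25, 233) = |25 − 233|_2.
d_2(25, 233) = 1/16

Step 1 — x − y = 25 − 233 = -208. Step 2 — v_2(-208) = 4 (factor: -208 = −(2^4 · 13); the sign does not affect v_p). Step 3 — |x − y|_2 = 2^{-4} = 1/16.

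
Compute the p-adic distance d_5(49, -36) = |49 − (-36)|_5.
d_5(49, -36) = 1/5

Step 1 — x − y = 49 − (-36) = 85. Step 2 — v_5(85) = 1 (factor: 85 = (5^1 · 17); the sign does not affect v_p). Step 3 — |x − y|_5 = 5^{-1} = 1/5.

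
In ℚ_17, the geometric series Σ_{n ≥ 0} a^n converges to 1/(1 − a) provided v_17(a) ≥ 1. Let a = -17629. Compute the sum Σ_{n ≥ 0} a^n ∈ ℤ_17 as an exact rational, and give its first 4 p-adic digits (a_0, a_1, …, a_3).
Σ a^n = 1/(1 − a) = 1/17630;  first 4 digits = (1, 0, 7, 13)

v_17(a) = 2 ≥ 1, so the series converges in ℤ_17 to 1/(1 − a) = 1/(1 − (-17629)) = 1/17630. Expand this rational in ℤ_17: compute digits iteratively via d_i = x_i mod 17, x_{i+1} = (x_i − d_i)/17. The first 4 digits are (1, 0, 7, 13).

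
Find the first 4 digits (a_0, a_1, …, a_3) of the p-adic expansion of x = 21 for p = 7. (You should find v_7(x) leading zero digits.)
(a_0, …, a_3) = (0, 3, 0, 0)

v_7(21) = 1, so a_0 = ... = a_0 = 0. Factor out: x = 7^1 · u with u = 3 a unit in ℤ_7. Expand u iteratively via a_{v+i} = u_i mod 7, u_{i+1} = (u_i − a_{v+i})/7:
  u_0 = 3;  a_1 = 3;  u_1 = (u_0 − 3)/7 = 0
  u_1 = 0;  a_2 = 0;  u_2 = (u_1 − 0)/7 = 0
  u_2 = 0;  a_3 = 0;  u_3 = (u_2 − 0)/7 = 0
Digits: (0, 3, 0, 0).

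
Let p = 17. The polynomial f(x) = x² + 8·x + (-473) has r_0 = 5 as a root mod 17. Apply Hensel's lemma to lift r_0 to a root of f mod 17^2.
r_1 = 124 (mod 289)

Hensel: r_{i+1} = r_i − f(r_i)·(f′(r_i))^{-1} mod 17^{i+2}, f′(x) = 2x + 8. Iterate:
  r_0 = 5 (mod 17)
  r_1 = 124 (mod 289)
Final: r = 124 satisfies f(r) ≡ 0 mod 17^2.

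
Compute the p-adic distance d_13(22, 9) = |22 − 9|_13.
d_13(22, 9) = 1/13

Step 1 — x − y = 22 − 9 = 13. Step 2 — v_13(13) = 1 (factor: 13 = (13^1 · 1); the sign does not affect v_p). Step 3 — |x − y|_13 = 13^{-1} = 1/13.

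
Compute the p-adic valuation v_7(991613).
v_7(991613) = 5

v_7(n) is the largest exponent k such that 7^k divides n. Factor out: 991613 = 7^5 · 59. (Sign doesn't affect v_p.) So v_7(991613) = 5.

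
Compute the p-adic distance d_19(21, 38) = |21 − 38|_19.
d_19(21, 38) = 1

Step 1 — x − y = 21 − 38 = -17. Step 2 — v_19(-17) = 0 (factor: -17 = −(19^0 · 17); the sign does not affect v_p). Step 3 — |x − y|_19 = 19^{0} = 1.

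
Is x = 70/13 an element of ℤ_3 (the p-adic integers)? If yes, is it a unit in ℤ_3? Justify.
x ∈ ℤ_3^× (unit); v_3(x) = 0

ℤ_3 = {x ∈ ℚ_3 : v_3(x) ≥ 0} and ℤ_3^× = {x ∈ ℤ_3 : v_3(x) = 0}. Here v_3(70/13) = v_3(num) − v_3(den) = 0; compare against these criteria.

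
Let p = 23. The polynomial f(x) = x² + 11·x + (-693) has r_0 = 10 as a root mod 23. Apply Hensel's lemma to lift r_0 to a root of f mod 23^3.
r_2 = 5691 (mod 12167)

Hensel: r_{i+1} = r_i − f(r_i)·(f′(r_i))^{-1} mod 23^{i+2}, f′(x) = 2x + 11. Iterate:
  r_0 = 10 (mod 23)
  r_1 = 401 (mod 529)
  r_2 = 5691 (mod 12167)
Final: r = 5691 satisfies f(r) ≡ 0 mod 23^3.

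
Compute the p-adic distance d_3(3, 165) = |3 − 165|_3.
d_3(3, 165) = 1/81

Step 1 — x − y = 3 − 165 = -162. Step 2 — v_3(-162) = 4 (factor: -162 = −(3^4 · 2); the sign does not affect v_p). Step 3 — |x − y|_3 = 3^{-4} = 1/81.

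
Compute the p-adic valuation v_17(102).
v_17(102) = 1

v_17(n) is the largest exponent k such that 17^k divides n. Factor out: 102 = 17^1 · 6. (Sign doesn't affect v_p.) So v_17(102) = 1.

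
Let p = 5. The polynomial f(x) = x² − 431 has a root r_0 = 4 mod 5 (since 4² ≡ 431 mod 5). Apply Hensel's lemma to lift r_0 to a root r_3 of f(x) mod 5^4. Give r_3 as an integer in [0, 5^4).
r_3 = 584 (mod 625)

Hensel's recurrence: r_{i+1} = r_i − f(r_i)·(f′(r_i))^{-1} mod 5^{i+2}, with f′(x) = 2x. Iterate:
  r_0 = 4 (mod 5)
  r_1 = 9 (mod 25)
  r_2 = 84 (mod 125)
  r_3 = 584 (mod 625)
Final: r_3 = 584, and one checks f(r_3) ≡ 0 mod 5^4.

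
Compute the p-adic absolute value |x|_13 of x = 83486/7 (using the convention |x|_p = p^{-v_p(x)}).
|83486/7|_13 = 1/2197

Step 1 — compute v_13(x) by factoring powers of 13 out of the numerator and denominator: v_13(83486/7) = 3. Step 2 — apply |x|_p = p^{-v_p(x)} = 13^{-3} = 1/2197.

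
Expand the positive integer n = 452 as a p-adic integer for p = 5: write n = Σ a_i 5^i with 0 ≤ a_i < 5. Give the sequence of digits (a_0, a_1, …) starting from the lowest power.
(a_0, a_1, …) = (2, 0, 3, 3)

Repeated division by 5 gives the digits low-to-high: 452 = 2 + 3·5^2 + 3·5^3. Digit sequence: (2, 0, 3, 3).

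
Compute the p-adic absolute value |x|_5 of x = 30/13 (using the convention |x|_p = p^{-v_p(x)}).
|30/13|_5 = 1/5

Step 1 — compute v_5(x) by factoring powers of 5 out of the numerator and denominator: v_5(30/13) = 1. Step 2 — apply |x|_p = p^{-v_p(x)} = 5^{-1} = 1/5.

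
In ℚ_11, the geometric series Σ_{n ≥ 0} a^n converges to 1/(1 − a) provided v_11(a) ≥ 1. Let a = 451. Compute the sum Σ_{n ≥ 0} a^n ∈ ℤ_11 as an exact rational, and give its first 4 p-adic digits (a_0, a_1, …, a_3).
Σ a^n = 1/(1 − a) = -1/450;  first 4 digits = (1, 8, 1, 5)

v_11(a) = 1 ≥ 1, so the series converges in ℤ_11 to 1/(1 − a) = 1/(1 − 451) = -1/450. Expand this rational in ℤ_11: compute digits iteratively via d_i = x_i mod 11, x_{i+1} = (x_i − d_i)/11. The first 4 digits are (1, 8, 1, 5).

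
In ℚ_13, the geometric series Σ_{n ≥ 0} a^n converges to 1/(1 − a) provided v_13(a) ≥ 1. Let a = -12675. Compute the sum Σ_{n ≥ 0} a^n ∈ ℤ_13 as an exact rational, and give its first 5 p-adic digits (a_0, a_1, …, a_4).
Σ a^n = 1/(1 − a) = 1/12676;  first 5 digits = (1, 0, 3, 7, 8)

v_13(a) = 2 ≥ 1, so the series converges in ℤ_13 to 1/(1 − a) = 1/(1 − (-12675)) = 1/12676. Expand this rational in ℤ_13: compute digits iteratively via d_i = x_i mod 13, x_{i+1} = (x_i − d_i)/13. The first 5 digits are (1, 0, 3, 7, 8).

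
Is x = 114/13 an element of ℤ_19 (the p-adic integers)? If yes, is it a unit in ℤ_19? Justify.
x ∈ ℤ_19 but not a unit; v_19(x) = 1 > 0

ℤ_19 = {x ∈ ℚ_19 : v_19(x) ≥ 0} and ℤ_19^× = {x ∈ ℤ_19 : v_19(x) = 0}. Here v_19(114/13) = v_19(num) − v_19(den) = 1; compare against these criteria.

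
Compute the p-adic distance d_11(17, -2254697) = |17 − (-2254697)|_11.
d_11(17, -2254697) = 1/161051

Step 1 — x − y = 17 − (-2254697) = 2254714. Step 2 — v_11(2254714) = 5 (factor: 2254714 = (11^5 · 14); the sign does not affect v_p). Step 3 — |x − y|_11 = 11^{-5} = 1/161051.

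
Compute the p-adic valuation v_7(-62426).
v_7(-62426) = 4

v_7(n) is the largest exponent k such that 7^k divides n. Factor out: -62426 = -7^4 · 26. (Sign doesn't affect v_p.) So v_7(-62426) = 4.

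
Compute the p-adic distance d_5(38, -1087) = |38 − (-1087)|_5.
d_5(38, -1087) = 1/125

Step 1 — x − y = 38 − (-1087) = 1125. Step 2 — v_5(1125) = 3 (factor: 1125 = (5^3 · 9); the sign does not affect v_p). Step 3 — |x − y|_5 = 5^{-3} = 1/125.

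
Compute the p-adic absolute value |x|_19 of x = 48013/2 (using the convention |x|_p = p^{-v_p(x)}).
|48013/2|_19 = 1/6859

Step 1 — compute v_19(x) by factoring powers of 19 out of the numerator and denominator: v_19(48013/2) = 3. Step 2 — apply |x|_p = p^{-v_p(x)} = 19^{-3} = 1/6859.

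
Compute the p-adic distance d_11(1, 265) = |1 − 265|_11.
d_11(1, 265) = 1/11

Step 1 — x − y = 1 − 265 = -264. Step 2 — v_11(-264) = 1 (factor: -264 = −(11^1 · 24); the sign does not affect v_p). Step 3 — |x − y|_11 = 11^{-1} = 1/11.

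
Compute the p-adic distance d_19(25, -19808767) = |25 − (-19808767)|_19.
d_19(25, -19808767) = 1/2476099

Step 1 — x − y = 25 − (-19808767) = 19808792. Step 2 — v_19(19808792) = 5 (factor: 19808792 = (19^5 · 8); the sign does not affect v_p). Step 3 — |x − y|_19 = 19^{-5} = 1/2476099.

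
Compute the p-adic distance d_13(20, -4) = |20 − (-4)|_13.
d_13(20, -4) = 1

Step 1 — x − y = 20 − (-4) = 24. Step 2 — v_13(24) = 0 (factor: 24 = (13^0 · 24); the sign does not affect v_p). Step 3 — |x − y|_13 = 13^{0} = 1.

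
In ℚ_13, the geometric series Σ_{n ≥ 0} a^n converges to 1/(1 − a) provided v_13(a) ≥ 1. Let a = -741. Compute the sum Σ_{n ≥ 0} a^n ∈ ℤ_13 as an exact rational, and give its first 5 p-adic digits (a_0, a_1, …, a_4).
Σ a^n = 1/(1 − a) = 1/742;  first 5 digits = (1, 8, 7, 7, 9)

v_13(a) = 1 ≥ 1, so the series converges in ℤ_13 to 1/(1 − a) = 1/(1 − (-741)) = 1/742. Expand this rational in ℤ_13: compute digits iteratively via d_i = x_i mod 13, x_{i+1} = (x_i − d_i)/13. The first 5 digits are (1, 8, 7, 7, 9).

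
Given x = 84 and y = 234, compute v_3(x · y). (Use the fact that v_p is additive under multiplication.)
v_3(19656) = 3

v_p(x) = 1 (factor: 84 = 3^1 · 28); v_p(y) = 2 (factor: 234 = 3^2 · 26). Additivity: v_p(xy) = v_p(x) + v_p(y) = 1 + 2 = 3. (Direct check: xy = 19656 = 3^3 · (728).)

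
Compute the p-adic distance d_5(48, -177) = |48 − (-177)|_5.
d_5(48, -177) = 1/25

Step 1 — x − y = 48 − (-177) = 225. Step 2 — v_5(225) = 2 (factor: 225 = (5^2 · 9); the sign does not affect v_p). Step 3 — |x − y|_5 = 5^{-2} = 1/25.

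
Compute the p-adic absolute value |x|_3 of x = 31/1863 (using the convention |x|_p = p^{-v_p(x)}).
|31/1863|_3 = 81

Step 1 — compute v_3(x) by factoring powers of 3 out of the numerator and denominator: v_3(31/1863) = -4. Step 2 — apply |x|_p = p^{-v_p(x)} = 3^{4} = 81.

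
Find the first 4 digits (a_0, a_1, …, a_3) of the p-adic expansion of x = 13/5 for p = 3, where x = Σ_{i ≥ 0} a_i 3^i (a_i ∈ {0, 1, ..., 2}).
(a_0, …, a_3) = (2, 2, 0, 1)

v_3(13/5) = 0 (numerator and denominator both coprime to 3), so x ∈ ℤ_3^×. Compute digits iteratively via a_i = x_i mod 3, x_{i+1} = (x_i − a_i)/3, with x_0 = x:
  x_0 = 13/5;  a_0 = 2;  x_1 = (x_0 − 2)/3 = 1/5
  x_1 = 1/5;  a_1 = 2;  x_2 = (x_1 − 2)/3 = -3/5
  x_2 = -3/5;  a_2 = 0;  x_3 = (x_2 − 0)/3 = -1/5
  x_3 = -1/5;  a_3 = 1;  x_4 = (x_3 − 1)/3 = -2/5
Digits: (2, 2, 0, 1).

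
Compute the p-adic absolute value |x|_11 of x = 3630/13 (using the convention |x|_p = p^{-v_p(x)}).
|3630/13|_11 = 1/121

Step 1 — compute v_11(x) by factoring powers of 11 out of the numerator and denominator: v_11(3630/13) = 2. Step 2 — apply |x|_p = p^{-v_p(x)} = 11^{-2} = 1/121.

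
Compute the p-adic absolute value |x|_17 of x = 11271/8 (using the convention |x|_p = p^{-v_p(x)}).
|11271/8|_17 = 1/289

Step 1 — compute v_17(x) by factoring powers of 17 out of the numerator and denominator: v_17(11271/8) = 2. Step 2 — apply |x|_p = p^{-v_p(x)} = 17^{-2} = 1/289.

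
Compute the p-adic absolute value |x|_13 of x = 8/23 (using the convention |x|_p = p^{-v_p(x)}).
|8/23|_13 = 1

Step 1 — compute v_13(x) by factoring powers of 13 out of the numerator and denominator: v_13(8/23) = 0. Step 2 — apply |x|_p = p^{-v_p(x)} = 13^{0} = 1.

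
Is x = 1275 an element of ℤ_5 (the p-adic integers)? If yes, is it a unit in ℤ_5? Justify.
x ∈ ℤ_5 but not a unit; v_5(x) = 2 > 0

ℤ_5 = {x ∈ ℚ_5 : v_5(x) ≥ 0} and ℤ_5^× = {x ∈ ℤ_5 : v_5(x) = 0}. Here v_5(1275) = v_5(num) − v_5(den) = 2; compare against these criteria.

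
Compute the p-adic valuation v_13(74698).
v_13(74698) = 3

v_13(n) is the largest exponent k such that 13^k divides n. Factor out: 74698 = 13^3 · 34. (Sign doesn't affect v_p.) So v_13(74698) = 3.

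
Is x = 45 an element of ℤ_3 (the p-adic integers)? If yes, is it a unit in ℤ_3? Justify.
x ∈ ℤ_3 but not a unit; v_3(x) = 2 > 0

ℤ_3 = {x ∈ ℚ_3 : v_3(x) ≥ 0} and ℤ_3^× = {x ∈ ℤ_3 : v_3(x) = 0}. Here v_3(45) = v_3(num) − v_3(den) = 2; compare against these criteria.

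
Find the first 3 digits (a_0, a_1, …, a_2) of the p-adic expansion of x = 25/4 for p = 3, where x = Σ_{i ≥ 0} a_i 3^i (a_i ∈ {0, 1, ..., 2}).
(a_0, …, a_2) = (1, 1, 1)

v_3(25/4) = 0 (numerator and denominator both coprime to 3), so x ∈ ℤ_3^×. Compute digits iteratively via a_i = x_i mod 3, x_{i+1} = (x_i − a_i)/3, with x_0 = x:
  x_0 = 25/4;  a_0 = 1;  x_1 = (x_0 − 1)/3 = 7/4
  x_1 = 7/4;  a_1 = 1;  x_2 = (x_1 − 1)/3 = 1/4
  x_2 = 1/4;  a_2 = 1;  x_3 = (x_2 − 1)/3 = -1/4
Digits: (1, 1, 1).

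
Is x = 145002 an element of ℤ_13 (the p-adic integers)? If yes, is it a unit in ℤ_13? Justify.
x ∈ ℤ_13 but not a unit; v_13(x) = 3 > 0

ℤ_13 = {x ∈ ℚ_13 : v_13(x) ≥ 0} and ℤ_13^× = {x ∈ ℤ_13 : v_13(x) = 0}. Here v_13(145002) = v_13(num) − v_13(den) = 3; compare against these criteria.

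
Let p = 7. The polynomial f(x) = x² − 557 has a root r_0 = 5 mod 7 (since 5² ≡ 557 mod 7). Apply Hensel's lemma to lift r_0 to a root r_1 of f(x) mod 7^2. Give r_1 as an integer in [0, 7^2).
r_1 = 19 (mod 49)

Hensel's recurrence: r_{i+1} = r_i − f(r_i)·(f′(r_i))^{-1} mod 7^{i+2}, with f′(x) = 2x. Iterate:
  r_0 = 5 (mod 7)
  r_1 = 19 (mod 49)
Final: r_1 = 19, and one checks f(r_1) ≡ 0 mod 7^2.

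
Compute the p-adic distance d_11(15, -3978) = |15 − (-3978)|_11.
d_11(15, -3978) = 1/1331

Step 1 — x − y = 15 − (-3978) = 3993. Step 2 — v_11(3993) = 3 (factor: 3993 = (11^3 · 3); the sign does not affect v_p). Step 3 — |x − y|_11 = 11^{-3} = 1/1331.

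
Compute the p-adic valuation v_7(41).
v_7(41) = 0

v_7(n) is the largest exponent k such that 7^k divides n. Factor out: 41 = 7^0 · 41. (Sign doesn't affect v_p.) So v_7(41) = 0.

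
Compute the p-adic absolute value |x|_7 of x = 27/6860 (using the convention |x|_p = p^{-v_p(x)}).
|27/6860|_7 = 343

Step 1 — compute v_7(x) by factoring powers of 7 out of the numerator and denominator: v_7(27/6860) = -3. Step 2 — apply |x|_p = p^{-v_p(x)} = 7^{3} = 343.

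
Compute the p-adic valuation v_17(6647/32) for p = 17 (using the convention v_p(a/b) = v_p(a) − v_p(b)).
v_17(6647/32) = 2

Factor powers of 17 from the numerator and denominator of the reduced fraction: 6647 = 17^2 · 23 and 32 = 17^0 · 32. Apply v_p(a/b) = v_p(a) − v_p(b): v_17(6647/32) = 2 − 0 = 2.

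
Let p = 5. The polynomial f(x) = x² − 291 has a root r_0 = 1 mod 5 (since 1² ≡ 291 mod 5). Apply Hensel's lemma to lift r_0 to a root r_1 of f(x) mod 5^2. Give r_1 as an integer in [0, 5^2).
r_1 = 21 (mod 25)

Hensel's recurrence: r_{i+1} = r_i − f(r_i)·(f′(r_i))^{-1} mod 5^{i+2}, with f′(x) = 2x. Iterate:
  r_0 = 1 (mod 5)
  r_1 = 21 (mod 25)
Final: r_1 = 21, and one checks f(r_1) ≡ 0 mod 5^2.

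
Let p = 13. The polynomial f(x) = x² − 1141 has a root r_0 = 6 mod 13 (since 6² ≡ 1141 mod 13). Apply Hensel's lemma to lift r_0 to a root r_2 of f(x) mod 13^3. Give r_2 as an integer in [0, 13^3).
r_2 = 1605 (mod 2197)

Hensel's recurrence: r_{i+1} = r_i − f(r_i)·(f′(r_i))^{-1} mod 13^{i+2}, with f′(x) = 2x. Iterate:
  r_0 = 6 (mod 13)
  r_1 = 84 (mod 169)
  r_2 = 1605 (mod 2197)
Final: r_2 = 1605, and one checks f(r_2) ≡ 0 mod 13^3.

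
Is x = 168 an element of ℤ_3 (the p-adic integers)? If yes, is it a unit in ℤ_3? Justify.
x ∈ ℤ_3 but not a unit; v_3(x) = 1 > 0

ℤ_3 = {x ∈ ℚ_3 : v_3(x) ≥ 0} and ℤ_3^× = {x ∈ ℤ_3 : v_3(x) = 0}. Here v_3(168) = v_3(num) − v_3(den) = 1; compare against these criteria.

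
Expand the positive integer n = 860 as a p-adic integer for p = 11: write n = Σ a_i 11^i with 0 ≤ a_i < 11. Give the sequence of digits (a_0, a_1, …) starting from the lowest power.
(a_0, a_1, …) = (2, 1, 7)

Repeated division by 11 gives the digits low-to-high: 860 = 2 + 1·11^1 + 7·11^2. Digit sequence: (2, 1, 7).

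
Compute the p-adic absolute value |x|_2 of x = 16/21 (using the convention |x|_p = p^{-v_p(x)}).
|16/21|_2 = 1/16

Step 1 — compute v_2(x) by factoring powers of 2 out of the numerator and denominator: v_2(16/21) = 4. Step 2 — apply |x|_p = p^{-v_p(x)} = 2^{-4} = 1/16.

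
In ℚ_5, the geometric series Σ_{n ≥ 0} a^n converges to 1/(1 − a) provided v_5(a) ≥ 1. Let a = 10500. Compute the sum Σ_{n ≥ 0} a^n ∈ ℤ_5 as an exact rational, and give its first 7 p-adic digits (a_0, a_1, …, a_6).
Σ a^n = 1/(1 − a) = -1/10499;  first 7 digits = (1, 0, 0, 4, 1, 3, 1)

v_5(a) = 3 ≥ 1, so the series converges in ℤ_5 to 1/(1 − a) = 1/(1 − 10500) = -1/10499. Expand this rational in ℤ_5: compute digits iteratively via d_i = x_i mod 5, x_{i+1} = (x_i − d_i)/5. The first 7 digits are (1, 0, 0, 4, 1, 3, 1).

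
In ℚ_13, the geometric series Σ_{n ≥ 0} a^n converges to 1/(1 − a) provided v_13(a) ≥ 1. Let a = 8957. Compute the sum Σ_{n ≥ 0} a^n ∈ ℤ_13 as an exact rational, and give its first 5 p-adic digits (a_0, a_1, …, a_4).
Σ a^n = 1/(1 − a) = -1/8956;  first 5 digits = (1, 0, 1, 4, 1)

v_13(a) = 2 ≥ 1, so the series converges in ℤ_13 to 1/(1 − a) = 1/(1 − 8957) = -1/8956. Expand this rational in ℤ_13: compute digits iteratively via d_i = x_i mod 13, x_{i+1} = (x_i − d_i)/13. The first 5 digits are (1, 0, 1, 4, 1).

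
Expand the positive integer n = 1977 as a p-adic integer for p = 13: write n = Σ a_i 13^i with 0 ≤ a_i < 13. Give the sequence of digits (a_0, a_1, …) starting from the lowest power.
(a_0, a_1, …) = (1, 9, 11)

Repeated division by 13 gives the digits low-to-high: 1977 = 1 + 9·13^1 + 11·13^2. Digit sequence: (1, 9, 11).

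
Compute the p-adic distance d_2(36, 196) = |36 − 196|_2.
d_2(36, 196) = 1/32

Step 1 — x − y = 36 − 196 = -160. Step 2 — v_2(-160) = 5 (factor: -160 = −(2^5 · 5); the sign does not affect v_p). Step 3 — |x − y|_2 = 2^{-5} = 1/32.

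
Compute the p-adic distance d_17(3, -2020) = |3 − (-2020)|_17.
d_17(3, -2020) = 1/289

Step 1 — x − y = 3 − (-2020) = 2023. Step 2 — v_17(2023) = 2 (factor: 2023 = (17^2 · 7); the sign does not affect v_p). Step 3 — |x − y|_17 = 17^{-2} = 1/289.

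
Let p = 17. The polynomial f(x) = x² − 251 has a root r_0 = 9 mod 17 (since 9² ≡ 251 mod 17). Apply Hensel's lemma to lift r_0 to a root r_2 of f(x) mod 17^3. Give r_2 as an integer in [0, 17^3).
r_2 = 2780 (mod 4913)

Hensel's recurrence: r_{i+1} = r_i − f(r_i)·(f′(r_i))^{-1} mod 17^{i+2}, with f′(x) = 2x. Iterate:
  r_0 = 9 (mod 17)
  r_1 = 179 (mod 289)
  r_2 = 2780 (mod 4913)
Final: r_2 = 2780, and one checks f(r_2) ≡ 0 mod 17^3.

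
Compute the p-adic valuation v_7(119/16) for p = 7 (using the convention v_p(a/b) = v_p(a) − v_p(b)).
v_7(119/16) = 1

Factor powers of 7 from the numerator and denominator of the reduced fraction: 119 = 7^1 · 17 and 16 = 7^0 · 16. Apply v_p(a/b) = v_p(a) − v_p(b): v_7(119/16) = 1 − 0 = 1.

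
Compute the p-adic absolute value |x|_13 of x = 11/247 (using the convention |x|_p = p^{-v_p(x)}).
|11/247|_13 = 13

Step 1 — compute v_13(x) by factoring powers of 13 out of the numerator and denominator: v_13(11/247) = -1. Step 2 — apply |x|_p = p^{-v_p(x)} = 13^{1} = 13.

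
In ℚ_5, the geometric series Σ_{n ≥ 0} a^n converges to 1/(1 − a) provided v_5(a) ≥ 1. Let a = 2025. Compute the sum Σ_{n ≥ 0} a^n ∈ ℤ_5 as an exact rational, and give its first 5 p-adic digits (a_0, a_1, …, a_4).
Σ a^n = 1/(1 − a) = -1/2024;  first 5 digits = (1, 0, 1, 1, 4)

v_5(a) = 2 ≥ 1, so the series converges in ℤ_5 to 1/(1 − a) = 1/(1 − 2025) = -1/2024. Expand this rational in ℤ_5: compute digits iteratively via d_i = x_i mod 5, x_{i+1} = (x_i − d_i)/5. The first 5 digits are (1, 0, 1, 1, 4).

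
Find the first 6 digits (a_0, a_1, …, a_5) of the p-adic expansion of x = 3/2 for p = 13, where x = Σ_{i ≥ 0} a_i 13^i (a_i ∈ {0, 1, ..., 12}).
(a_0, …, a_5) = (8, 6, 6, 6, 6, 6)

v_13(3/2) = 0 (numerator and denominator both coprime to 13), so x ∈ ℤ_13^×. Compute digits iteratively via a_i = x_i mod 13, x_{i+1} = (x_i − a_i)/13, with x_0 = x:
  x_0 = 3/2;  a_0 = 8;  x_1 = (x_0 − 8)/13 = -1/2
  x_1 = -1/2;  a_1 = 6;  x_2 = (x_1 − 6)/13 = -1/2
  x_2 = -1/2;  a_2 = 6;  x_3 = (x_2 − 6)/13 = -1/2
  x_3 = -1/2;  a_3 = 6;  x_4 = (x_3 − 6)/13 = -1/2
  x_4 = -1/2;  a_4 = 6;  x_5 = (x_4 − 6)/13 = -1/2
  x_5 = -1/2;  a_5 = 6;  x_6 = (x_5 − 6)/13 = -1/2
Digits: (8, 6, 6, 6, 6, 6).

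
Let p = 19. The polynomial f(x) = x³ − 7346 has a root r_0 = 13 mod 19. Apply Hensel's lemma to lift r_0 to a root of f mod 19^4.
r_3 = 65639 (mod 130321)

Hensel: r_{i+1} = r_i − f(r_i)/f′(r_i) mod 19^{i+2}, where f′(x) = 3x². Iterate:
  r_0 = 13 (mod 19)
  r_1 = 298 (mod 361)
  r_2 = 3908 (mod 6859)
  r_3 = 65639 (mod 130321)
Final: r = 65639 with f(r) ≡ 0 mod 19^4.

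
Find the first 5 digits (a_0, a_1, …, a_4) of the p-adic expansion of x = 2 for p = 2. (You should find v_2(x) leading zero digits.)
(a_0, …, a_4) = (0, 1, 0, 0, 0)

v_2(2) = 1, so a_0 = ... = a_0 = 0. Factor out: x = 2^1 · u with u = 1 a unit in ℤ_2. Expand u iteratively via a_{v+i} = u_i mod 2, u_{i+1} = (u_i − a_{v+i})/2:
  u_0 = 1;  a_1 = 1;  u_1 = (u_0 − 1)/2 = 0
  u_1 = 0;  a_2 = 0;  u_2 = (u_1 − 0)/2 = 0
  u_2 = 0;  a_3 = 0;  u_3 = (u_2 − 0)/2 = 0
  u_3 = 0;  a_4 = 0;  u_4 = (u_3 − 0)/2 = 0
Digits: (0, 1, 0, 0, 0).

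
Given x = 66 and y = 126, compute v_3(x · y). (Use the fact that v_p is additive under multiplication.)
v_3(8316) = 3

v_p(x) = 1 (factor: 66 = 3^1 · 22); v_p(y) = 2 (factor: 126 = 3^2 · 14). Additivity: v_p(xy) = v_p(x) + v_p(y) = 1 + 2 = 3. (Direct check: xy = 8316 = 3^3 · (308).)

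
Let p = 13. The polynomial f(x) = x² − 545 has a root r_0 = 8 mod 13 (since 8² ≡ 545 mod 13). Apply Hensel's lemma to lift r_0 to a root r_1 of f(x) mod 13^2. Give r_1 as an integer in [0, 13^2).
r_1 = 112 (mod 169)

Hensel's recurrence: r_{i+1} = r_i − f(r_i)·(f′(r_i))^{-1} mod 13^{i+2}, with f′(x) = 2x. Iterate:
  r_0 = 8 (mod 13)
  r_1 = 112 (mod 169)
Final: r_1 = 112, and one checks f(r_1) ≡ 0 mod 13^2.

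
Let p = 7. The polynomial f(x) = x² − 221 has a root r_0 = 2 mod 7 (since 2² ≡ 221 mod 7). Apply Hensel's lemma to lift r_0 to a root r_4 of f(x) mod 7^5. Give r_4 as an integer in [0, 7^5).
r_4 = 8619 (mod 16807)

Hensel's recurrence: r_{i+1} = r_i − f(r_i)·(f′(r_i))^{-1} mod 7^{i+2}, with f′(x) = 2x. Iterate:
  r_0 = 2 (mod 7)
  r_1 = 44 (mod 49)
  r_2 = 44 (mod 343)
  r_3 = 1416 (mod 2401)
  r_4 = 8619 (mod 16807)
Final: r_4 = 8619, and one checks f(r_4) ≡ 0 mod 7^5.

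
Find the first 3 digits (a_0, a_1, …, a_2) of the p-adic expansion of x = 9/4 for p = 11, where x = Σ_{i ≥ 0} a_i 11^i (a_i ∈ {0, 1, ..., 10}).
(a_0, …, a_2) = (5, 8, 2)

v_11(9/4) = 0 (numerator and denominator both coprime to 11), so x ∈ ℤ_11^×. Compute digits iteratively via a_i = x_i mod 11, x_{i+1} = (x_i − a_i)/11, with x_0 = x:
  x_0 = 9/4;  a_0 = 5;  x_1 = (x_0 − 5)/11 = -1/4
  x_1 = -1/4;  a_1 = 8;  x_2 = (x_1 − 8)/11 = -3/4
  x_2 = -3/4;  a_2 = 2;  x_3 = (x_2 − 2)/11 = -1/4
Digits: (5, 8, 2).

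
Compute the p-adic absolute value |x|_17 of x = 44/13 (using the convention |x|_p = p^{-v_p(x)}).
|44/13|_17 = 1

Step 1 — compute v_17(x) by factoring powers of 17 out of the numerator and denominator: v_17(44/13) = 0. Step 2 — apply |x|_p = p^{-v_p(x)} = 17^{0} = 1.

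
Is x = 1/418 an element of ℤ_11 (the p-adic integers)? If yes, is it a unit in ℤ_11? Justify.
x ∉ ℤ_11 (v_11(x) = -1 < 0)

ℤ_11 = {x ∈ ℚ_11 : v_11(x) ≥ 0} and ℤ_11^× = {x ∈ ℤ_11 : v_11(x) = 0}. Here v_11(1/418) = v_11(num) − v_11(den) = -1; compare against these criteria.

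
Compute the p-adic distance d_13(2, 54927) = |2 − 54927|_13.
d_13(2, 54927) = 1/2197

Step 1 — x − y = 2 − 54927 = -54925. Step 2 — v_13(-54925) = 3 (factor: -54925 = −(13^3 · 25); the sign does not affect v_p). Step 3 — |x − y|_13 = 13^{-3} = 1/2197.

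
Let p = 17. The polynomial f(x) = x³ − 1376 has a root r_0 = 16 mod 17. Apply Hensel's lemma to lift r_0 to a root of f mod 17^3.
r_2 = 4793 (mod 4913)

Hensel: r_{i+1} = r_i − f(r_i)/f′(r_i) mod 17^{i+2}, where f′(x) = 3x². Iterate:
  r_0 = 16 (mod 17)
  r_1 = 169 (mod 289)
  r_2 = 4793 (mod 4913)
Final: r = 4793 with f(r) ≡ 0 mod 17^3.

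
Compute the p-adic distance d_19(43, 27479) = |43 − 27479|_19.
d_19(43, 27479) = 1/6859

Step 1 — x − y = 43 − 27479 = -27436. Step 2 — v_19(-27436) = 3 (factor: -27436 = −(19^3 · 4); the sign does not affect v_p). Step 3 — |x − y|_19 = 19^{-3} = 1/6859.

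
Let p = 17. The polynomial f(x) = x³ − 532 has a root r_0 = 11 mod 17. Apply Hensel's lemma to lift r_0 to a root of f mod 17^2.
r_1 = 215 (mod 289)

Hensel: r_{i+1} = r_i − f(r_i)/f′(r_i) mod 17^{i+2}, where f′(x) = 3x². Iterate:
  r_0 = 11 (mod 17)
  r_1 = 215 (mod 289)
Final: r = 215 with f(r) ≡ 0 mod 17^2.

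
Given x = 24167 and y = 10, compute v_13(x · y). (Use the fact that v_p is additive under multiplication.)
v_13(241670) = 3

v_p(x) = 3 (factor: 24167 = 13^3 · 11); v_p(y) = 0 (factor: 10 = 13^0 · 10). Additivity: v_p(xy) = v_p(x) + v_p(y) = 3 + 0 = 3. (Direct check: xy = 241670 = 13^3 · (110).)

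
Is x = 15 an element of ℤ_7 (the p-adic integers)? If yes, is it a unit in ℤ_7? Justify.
x ∈ ℤ_7^× (unit); v_7(x) = 0

ℤ_7 = {x ∈ ℚ_7 : v_7(x) ≥ 0} and ℤ_7^× = {x ∈ ℤ_7 : v_7(x) = 0}. Here v_7(15) = v_7(num) − v_7(den) = 0; compare against these criteria.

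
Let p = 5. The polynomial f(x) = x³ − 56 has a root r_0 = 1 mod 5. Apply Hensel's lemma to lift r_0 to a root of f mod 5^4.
r_3 = 586 (mod 625)

Hensel: r_{i+1} = r_i − f(r_i)/f′(r_i) mod 5^{i+2}, where f′(x) = 3x². Iterate:
  r_0 = 1 (mod 5)
  r_1 = 11 (mod 25)
  r_2 = 86 (mod 125)
  r_3 = 586 (mod 625)
Final: r = 586 with f(r) ≡ 0 mod 5^4.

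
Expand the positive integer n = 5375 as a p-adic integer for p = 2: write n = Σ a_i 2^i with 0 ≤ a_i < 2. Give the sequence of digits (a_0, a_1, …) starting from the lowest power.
(a_0, a_1, …) = (1, 1, 1, 1, 1, 1, 1, 1, 0, 0, 1, 0, 1)

Repeated division by 2 gives the digits low-to-high: 5375 = 1 + 1·2^1 + 1·2^2 + 1·2^3 + 1·2^4 + 1·2^5 + 1·2^6 + 1·2^7 + 1·2^10 + 1·2^12. Digit sequence: (1, 1, 1, 1, 1, 1, 1, 1, 0, 0, 1, 0, 1).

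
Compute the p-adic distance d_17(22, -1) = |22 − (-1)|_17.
d_17(22, -1) = 1

Step 1 — x − y = 22 − (-1) = 23. Step 2 — v_17(23) = 0 (factor: 23 = (17^0 · 23); the sign does not affect v_p). Step 3 — |x − y|_17 = 17^{0} = 1.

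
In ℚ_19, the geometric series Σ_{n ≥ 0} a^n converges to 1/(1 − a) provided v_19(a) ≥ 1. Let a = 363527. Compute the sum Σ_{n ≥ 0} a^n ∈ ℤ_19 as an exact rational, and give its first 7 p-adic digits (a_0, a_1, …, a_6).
Σ a^n = 1/(1 − a) = -1/363526;  first 7 digits = (1, 0, 0, 15, 2, 0, 16)

v_19(a) = 3 ≥ 1, so the series converges in ℤ_19 to 1/(1 − a) = 1/(1 − 363527) = -1/363526. Expand this rational in ℤ_19: compute digits iteratively via d_i = x_i mod 19, x_{i+1} = (x_i − d_i)/19. The first 7 digits are (1, 0, 0, 15, 2, 0, 16).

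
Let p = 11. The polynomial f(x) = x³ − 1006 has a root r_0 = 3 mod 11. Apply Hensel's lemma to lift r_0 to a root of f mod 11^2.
r_1 = 102 (mod 121)

Hensel: r_{i+1} = r_i − f(r_i)/f′(r_i) mod 11^{i+2}, where f′(x) = 3x². Iterate:
  r_0 = 3 (mod 11)
  r_1 = 102 (mod 121)
Final: r = 102 with f(r) ≡ 0 mod 11^2.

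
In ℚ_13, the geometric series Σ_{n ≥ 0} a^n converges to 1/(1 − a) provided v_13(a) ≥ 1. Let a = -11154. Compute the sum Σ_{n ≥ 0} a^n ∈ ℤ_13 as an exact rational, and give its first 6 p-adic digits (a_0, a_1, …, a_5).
Σ a^n = 1/(1 − a) = 1/11155;  first 6 digits = (1, 0, 12, 7, 0, 10)

v_13(a) = 2 ≥ 1, so the series converges in ℤ_13 to 1/(1 − a) = 1/(1 − (-11154)) = 1/11155. Expand this rational in ℤ_13: compute digits iteratively via d_i = x_i mod 13, x_{i+1} = (x_i − d_i)/13. The first 6 digits are (1, 0, 12, 7, 0, 10).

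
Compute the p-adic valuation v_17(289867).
v_17(289867) = 3

v_17(n) is the largest exponent k such that 17^k divides n. Factor out: 289867 = 17^3 · 59. (Sign doesn't affect v_p.) So v_17(289867) = 3.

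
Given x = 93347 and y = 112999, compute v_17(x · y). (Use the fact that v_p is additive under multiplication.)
v_17(10548117653) = 6

v_p(x) = 3 (factor: 93347 = 17^3 · 19); v_p(y) = 3 (factor: 112999 = 17^3 · 23). Additivity: v_p(xy) = v_p(x) + v_p(y) = 3 + 3 = 6. (Direct check: xy = 10548117653 = 17^6 · (437).)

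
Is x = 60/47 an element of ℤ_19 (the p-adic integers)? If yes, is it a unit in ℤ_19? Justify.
x ∈ ℤ_19^× (unit); v_19(x) = 0

ℤ_19 = {x ∈ ℚ_19 : v_19(x) ≥ 0} and ℤ_19^× = {x ∈ ℤ_19 : v_19(x) = 0}. Here v_19(60/47) = v_19(num) − v_19(den) = 0; compare against these criteria.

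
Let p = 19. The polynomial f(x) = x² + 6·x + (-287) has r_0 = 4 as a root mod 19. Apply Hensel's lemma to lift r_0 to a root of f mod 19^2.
r_1 = 99 (mod 361)

Hensel: r_{i+1} = r_i − f(r_i)·(f′(r_i))^{-1} mod 19^{i+2}, f′(x) = 2x + 6. Iterate:
  r_0 = 4 (mod 19)
  r_1 = 99 (mod 361)
Final: r = 99 satisfies f(r) ≡ 0 mod 19^2.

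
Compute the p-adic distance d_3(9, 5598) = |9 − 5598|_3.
d_3(9, 5598) = 1/243

Step 1 — x − y = 9 − 5598 = -5589. Step 2 — v_3(-5589) = 5 (factor: -5589 = −(3^5 · 23); the sign does not affect v_p). Step 3 — |x − y|_3 = 3^{-5} = 1/243.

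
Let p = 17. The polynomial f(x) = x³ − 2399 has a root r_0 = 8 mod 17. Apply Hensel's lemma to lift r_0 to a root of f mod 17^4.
r_3 = 9171 (mod 83521)

Hensel: r_{i+1} = r_i − f(r_i)/f′(r_i) mod 17^{i+2}, where f′(x) = 3x². Iterate:
  r_0 = 8 (mod 17)
  r_1 = 212 (mod 289)
  r_2 = 4258 (mod 4913)
  r_3 = 9171 (mod 83521)
Final: r = 9171 with f(r) ≡ 0 mod 17^4.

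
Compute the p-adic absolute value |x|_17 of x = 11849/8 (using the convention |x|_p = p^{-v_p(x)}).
|11849/8|_17 = 1/289

Step 1 — compute v_17(x) by factoring powers of 17 out of the numerator and denominator: v_17(11849/8) = 2. Step 2 — apply |x|_p = p^{-v_p(x)} = 17^{-2} = 1/289.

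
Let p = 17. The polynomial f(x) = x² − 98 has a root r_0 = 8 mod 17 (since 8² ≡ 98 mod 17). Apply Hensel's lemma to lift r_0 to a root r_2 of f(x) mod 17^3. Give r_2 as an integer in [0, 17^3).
r_2 = 552 (mod 4913)

Hensel's recurrence: r_{i+1} = r_i − f(r_i)·(f′(r_i))^{-1} mod 17^{i+2}, with f′(x) = 2x. Iterate:
  r_0 = 8 (mod 17)
  r_1 = 263 (mod 289)
  r_2 = 552 (mod 4913)
Final: r_2 = 552, and one checks f(r_2) ≡ 0 mod 17^3.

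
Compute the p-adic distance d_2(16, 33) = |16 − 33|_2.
d_2(16, 33) = 1

Step 1 — x − y = 16 − 33 = -17. Step 2 — v_2(-17) = 0 (factor: -17 = −(2^0 · 17); the sign does not affect v_p). Step 3 — |x − y|_2 = 2^{0} = 1.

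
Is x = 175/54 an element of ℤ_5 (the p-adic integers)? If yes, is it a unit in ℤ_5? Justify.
x ∈ ℤ_5 but not a unit; v_5(x) = 2 > 0

ℤ_5 = {x ∈ ℚ_5 : v_5(x) ≥ 0} and ℤ_5^× = {x ∈ ℤ_5 : v_5(x) = 0}. Here v_5(175/54) = v_5(num) − v_5(den) = 2; compare against these criteria.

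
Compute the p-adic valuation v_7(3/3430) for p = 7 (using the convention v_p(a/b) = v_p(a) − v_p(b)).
v_7(3/3430) = -3

Factor powers of 7 from the numerator and denominator of the reduced fraction: 3 = 7^0 · 3 and 3430 = 7^3 · 10. Apply v_p(a/b) = v_p(a) − v_p(b): v_7(3/3430) = 0 − 3 = -3.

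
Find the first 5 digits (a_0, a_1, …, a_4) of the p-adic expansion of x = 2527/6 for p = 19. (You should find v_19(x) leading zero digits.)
(a_0, …, a_4) = (0, 0, 17, 15, 15)

v_19(2527/6) = 2, so a_0 = ... = a_1 = 0. Factor out: x = 19^2 · u with u = 7/6 a unit in ℤ_19. Expand u iteratively via a_{v+i} = u_i mod 19, u_{i+1} = (u_i − a_{v+i})/19:
  u_0 = 7/6;  a_2 = 17;  u_1 = (u_0 − 17)/19 = -5/6
  u_1 = -5/6;  a_3 = 15;  u_2 = (u_1 − 15)/19 = -5/6
  u_2 = -5/6;  a_4 = 15;  u_3 = (u_2 − 15)/19 = -5/6
Digits: (0, 0, 17, 15, 15).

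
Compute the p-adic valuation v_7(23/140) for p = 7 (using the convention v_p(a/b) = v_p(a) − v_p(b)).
v_7(23/140) = -1

Factor powers of 7 from the numerator and denominator of the reduced fraction: 23 = 7^0 · 23 and 140 = 7^1 · 20. Apply v_p(a/b) = v_p(a) − v_p(b): v_7(23/140) = 0 − 1 = -1.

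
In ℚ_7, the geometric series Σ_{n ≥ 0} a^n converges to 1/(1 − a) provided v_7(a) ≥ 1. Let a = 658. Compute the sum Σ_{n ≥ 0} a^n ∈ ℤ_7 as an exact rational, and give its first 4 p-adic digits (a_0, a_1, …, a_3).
Σ a^n = 1/(1 − a) = -1/657;  first 4 digits = (1, 3, 1, 3)

v_7(a) = 1 ≥ 1, so the series converges in ℤ_7 to 1/(1 − a) = 1/(1 − 658) = -1/657. Expand this rational in ℤ_7: compute digits iteratively via d_i = x_i mod 7, x_{i+1} = (x_i − d_i)/7. The first 4 digits are (1, 3, 1, 3).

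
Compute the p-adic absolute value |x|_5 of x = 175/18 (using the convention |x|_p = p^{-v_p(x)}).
|175/18|_5 = 1/25

Step 1 — compute v_5(x) by factoring powers of 5 out of the numerator and denominator: v_5(175/18) = 2. Step 2 — apply |x|_p = p^{-v_p(x)} = 5^{-2} = 1/25.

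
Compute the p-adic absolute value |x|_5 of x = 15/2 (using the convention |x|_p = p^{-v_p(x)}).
|15/2|_5 = 1/5

Step 1 — compute v_5(x) by factoring powers of 5 out of the numerator and denominator: v_5(15/2) = 1. Step 2 — apply |x|_p = p^{-v_p(x)} = 5^{-1} = 1/5.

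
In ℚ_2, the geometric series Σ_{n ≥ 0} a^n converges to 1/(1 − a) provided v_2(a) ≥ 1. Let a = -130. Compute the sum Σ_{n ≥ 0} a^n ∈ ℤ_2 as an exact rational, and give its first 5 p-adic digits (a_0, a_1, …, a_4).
Σ a^n = 1/(1 − a) = 1/131;  first 5 digits = (1, 1, 0, 1, 0)

v_2(a) = 1 ≥ 1, so the series converges in ℤ_2 to 1/(1 − a) = 1/(1 − (-130)) = 1/131. Expand this rational in ℤ_2: compute digits iteratively via d_i = x_i mod 2, x_{i+1} = (x_i − d_i)/2. The first 5 digits are (1, 1, 0, 1, 0).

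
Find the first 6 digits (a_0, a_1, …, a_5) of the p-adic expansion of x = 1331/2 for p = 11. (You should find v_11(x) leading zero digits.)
(a_0, …, a_5) = (0, 0, 0, 6, 5, 5)

v_11(1331/2) = 3, so a_0 = ... = a_2 = 0. Factor out: x = 11^3 · u with u = 1/2 a unit in ℤ_11. Expand u iteratively via a_{v+i} = u_i mod 11, u_{i+1} = (u_i − a_{v+i})/11:
  u_0 = 1/2;  a_3 = 6;  u_1 = (u_0 − 6)/11 = -1/2
  u_1 = -1/2;  a_4 = 5;  u_2 = (u_1 − 5)/11 = -1/2
  u_2 = -1/2;  a_5 = 5;  u_3 = (u_2 − 5)/11 = -1/2
Digits: (0, 0, 0, 6, 5, 5).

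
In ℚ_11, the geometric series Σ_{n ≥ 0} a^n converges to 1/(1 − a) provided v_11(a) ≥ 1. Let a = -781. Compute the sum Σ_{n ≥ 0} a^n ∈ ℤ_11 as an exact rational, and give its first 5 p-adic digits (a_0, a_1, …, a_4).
Σ a^n = 1/(1 − a) = 1/782;  first 5 digits = (1, 6, 7, 2, 7)

v_11(a) = 1 ≥ 1, so the series converges in ℤ_11 to 1/(1 − a) = 1/(1 − (-781)) = 1/782. Expand this rational in ℤ_11: compute digits iteratively via d_i = x_i mod 11, x_{i+1} = (x_i − d_i)/11. The first 5 digits are (1, 6, 7, 2, 7).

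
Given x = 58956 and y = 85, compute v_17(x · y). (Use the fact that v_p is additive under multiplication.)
v_17(5011260) = 4

v_p(x) = 3 (factor: 58956 = 17^3 · 12); v_p(y) = 1 (factor: 85 = 17^1 · 5). Additivity: v_p(xy) = v_p(x) + v_p(y) = 3 + 1 = 4. (Direct check: xy = 5011260 = 17^4 · (60).)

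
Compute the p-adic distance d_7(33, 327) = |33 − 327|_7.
d_7(33, 327) = 1/49

Step 1 — x − y = 33 − 327 = -294. Step 2 — v_7(-294) = 2 (factor: -294 = −(7^2 · 6); the sign does not affect v_p). Step 3 — |x − y|_7 = 7^{-2} = 1/49.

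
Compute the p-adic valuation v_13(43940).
v_13(43940) = 3

v_13(n) is the largest exponent k such that 13^k divides n. Factor out: 43940 = 13^3 · 20. (Sign doesn't affect v_p.) So v_13(43940) = 3.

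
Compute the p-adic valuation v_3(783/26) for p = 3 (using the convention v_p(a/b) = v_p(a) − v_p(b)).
v_3(783/26) = 3

Factor powers of 3 from the numerator and denominator of the reduced fraction: 783 = 3^3 · 29 and 26 = 3^0 · 26. Apply v_p(a/b) = v_p(a) − v_p(b): v_3(783/26) = 3 − 0 = 3.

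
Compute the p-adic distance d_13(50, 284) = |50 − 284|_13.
d_13(50, 284) = 1/13

Step 1 — x − y = 50 − 284 = -234. Step 2 — v_13(-234) = 1 (factor: -234 = −(13^1 · 18); the sign does not affect v_p). Step 3 — |x − y|_13 = 13^{-1} = 1/13.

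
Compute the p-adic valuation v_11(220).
v_11(220) = 1

v_11(n) is the largest exponent k such that 11^k divides n. Factor out: 220 = 11^1 · 20. (Sign doesn't affect v_p.) So v_11(220) = 1.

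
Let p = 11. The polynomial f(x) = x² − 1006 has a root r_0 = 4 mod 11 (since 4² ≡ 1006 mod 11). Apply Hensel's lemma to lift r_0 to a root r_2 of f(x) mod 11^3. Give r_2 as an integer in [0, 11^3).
r_2 = 158 (mod 1331)

Hensel's recurrence: r_{i+1} = r_i − f(r_i)·(f′(r_i))^{-1} mod 11^{i+2}, with f′(x) = 2x. Iterate:
  r_0 = 4 (mod 11)
  r_1 = 37 (mod 121)
  r_2 = 158 (mod 1331)
Final: r_2 = 158, and one checks f(r_2) ≡ 0 mod 11^3.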